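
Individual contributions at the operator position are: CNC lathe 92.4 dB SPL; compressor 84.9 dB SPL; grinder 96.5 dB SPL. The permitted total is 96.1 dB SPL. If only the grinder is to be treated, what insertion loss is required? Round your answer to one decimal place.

Fixed contribution from the other sources: Σ 10^(L/10) = 10^(92.4/10) + 10^(84.9/10) = 2.047e+09 (93.11 dB SPL).
To meet 96.1 dB SPL overall, the treated grinder may contribute at most 10^(96.1/10) − 2.047e+09 = 2.027e+09, i.e. 93.07 dB SPL.
So the grinder must be reduced from 96.5 to 93.07 dB SPL: IL = 3.43 dB.

3.4 dB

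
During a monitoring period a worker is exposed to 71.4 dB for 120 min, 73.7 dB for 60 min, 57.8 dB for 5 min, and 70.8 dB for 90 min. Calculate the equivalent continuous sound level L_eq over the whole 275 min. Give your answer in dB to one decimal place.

71.8 dB

Weight each interval's intensity by its duration and average over T = 275 min:
Σ tᵢ·10^(Lᵢ/10) = 120·10^(71.4/10) + 60·10^(73.7/10) + 5·10^(57.8/10) + 90·10^(70.8/10) = 4.148e+09.
L_eq = 10·log₁₀(4.148e+09/275) = 71.79 dB.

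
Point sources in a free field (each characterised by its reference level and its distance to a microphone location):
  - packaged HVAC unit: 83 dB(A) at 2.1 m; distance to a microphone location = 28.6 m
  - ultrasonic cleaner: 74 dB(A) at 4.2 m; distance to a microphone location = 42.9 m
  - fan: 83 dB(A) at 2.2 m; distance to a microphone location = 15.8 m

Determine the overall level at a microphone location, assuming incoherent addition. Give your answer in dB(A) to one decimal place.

67.1 dB(A)

Apply inverse-square spreading to bring every level to the receiver, then sum 10^(L/10).
packaged HVAC unit: 83 − 20·log₁₀(28.6/2.1) = 83 − 22.68 = 60.32 dB(A).
ultrasonic cleaner: 74 − 20·log₁₀(42.9/4.2) = 74 − 20.18 = 53.82 dB(A).
fan: 83 − 20·log₁₀(15.8/2.2) = 83 − 17.12 = 65.88 dB(A).
Σ 10^(L/10) = 5.185e+06 → L_total = 10·log₁₀(5.185e+06) = 67.15 dB(A).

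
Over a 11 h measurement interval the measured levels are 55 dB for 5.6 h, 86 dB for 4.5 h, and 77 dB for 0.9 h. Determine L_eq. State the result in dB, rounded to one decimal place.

82.2 dB

L_eq = 10·log₁₀[(1/T)·Σ tᵢ·10^(Lᵢ/10)] with T = 11 h.
Σ tᵢ·10^(Lᵢ/10) = 5.6·10^(55/10) + 4.5·10^(86/10) + 0.9·10^(77/10) = 1.838e+09.
L_eq = 10·log₁₀(1.838e+09/11) = 82.23 dB.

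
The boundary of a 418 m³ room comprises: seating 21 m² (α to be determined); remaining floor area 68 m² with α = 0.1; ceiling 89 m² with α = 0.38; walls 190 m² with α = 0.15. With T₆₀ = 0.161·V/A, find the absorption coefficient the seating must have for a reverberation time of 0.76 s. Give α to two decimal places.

Required total absorption A = 0.161·418/0.76 = 88.55 m².
Absorption from the other surfaces = 68·0.1 + 89·0.38 + 190·0.15 = 69.12 m², so the seating must supply 19.43 m² over 21 m².
α = 19.43/21 = 0.925.

0.93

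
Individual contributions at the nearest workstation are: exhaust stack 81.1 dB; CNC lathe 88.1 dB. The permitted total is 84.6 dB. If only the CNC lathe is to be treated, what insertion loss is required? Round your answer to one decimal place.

Everything except the CNC lathe sums to 10^(81.1/10) = 1.288e+08 in linear terms, 81.10 dB.
The limit corresponds to 10^(84.6/10) = 2.884e+08; subtracting the fixed part leaves 1.596e+08 for the CNC lathe, i.e. 82.03 dB.
So the CNC lathe must be reduced from 88.1 to 82.03 dB: IL = 6.07 dB.

6.1 dB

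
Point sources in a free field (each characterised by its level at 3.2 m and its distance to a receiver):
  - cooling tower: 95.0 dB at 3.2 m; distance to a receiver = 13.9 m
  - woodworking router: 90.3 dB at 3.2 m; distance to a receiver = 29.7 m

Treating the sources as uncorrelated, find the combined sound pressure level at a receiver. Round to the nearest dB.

83 dB

Propagate each source to the receiver with L = L_ref − 20·log₁₀(r/r_ref), then add intensities.
cooling tower: 95.0 − 20·log₁₀(13.9/3.2) = 95.0 − 12.76 = 82.24 dB.
woodworking router: 90.3 − 20·log₁₀(29.7/3.2) = 90.3 − 19.35 = 70.95 dB.
Σ 10^(L/10) = 1.800e+08 → L_total = 10·log₁₀(1.800e+08) = 82.55 dB.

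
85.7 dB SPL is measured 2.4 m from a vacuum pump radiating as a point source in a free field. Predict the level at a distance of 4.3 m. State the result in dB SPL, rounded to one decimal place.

For a point source, L₂ = L₁ − 20·log₁₀(r₂/r₁).
L₂ = 85.7 − 20·log₁₀(4.3/2.4) = 85.7 − 5.065 = 80.63 dB SPL.

80.6 dB SPL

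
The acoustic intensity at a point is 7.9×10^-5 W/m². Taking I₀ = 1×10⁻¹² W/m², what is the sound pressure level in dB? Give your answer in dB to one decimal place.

79.0 dB

I/I₀ = 7.9×10^-5/10⁻¹² = 7.9×10^7, and L = 10·log₁₀(I/I₀).
L = 10·(0.8976 + 7) = 78.98 dB.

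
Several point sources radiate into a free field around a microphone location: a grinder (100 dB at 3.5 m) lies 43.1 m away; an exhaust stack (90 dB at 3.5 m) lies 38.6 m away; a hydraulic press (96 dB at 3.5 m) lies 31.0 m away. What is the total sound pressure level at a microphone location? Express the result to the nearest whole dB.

First find each source's level at the receiver (point-source: −20·log₁₀(r/r_ref)), then combine on an intensity basis.
grinder: 100 − 20·log₁₀(43.1/3.5) = 100 − 21.81 = 78.19 dB.
exhaust stack: 90 − 20·log₁₀(38.6/3.5) = 90 − 20.85 = 69.15 dB.
hydraulic press: 96 − 20·log₁₀(31.0/3.5) = 96 − 18.95 = 77.05 dB.
Σ 10^(L/10) = 1.249e+08 → L_total = 10·log₁₀(1.249e+08) = 80.97 dB.

81 dB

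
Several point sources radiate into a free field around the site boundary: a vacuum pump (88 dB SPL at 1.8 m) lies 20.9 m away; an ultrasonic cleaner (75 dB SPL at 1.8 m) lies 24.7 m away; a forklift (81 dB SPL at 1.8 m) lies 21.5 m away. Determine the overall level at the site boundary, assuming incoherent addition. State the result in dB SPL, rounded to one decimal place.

First find each source's level at the receiver (point-source: −20·log₁₀(r/r_ref)), then combine on an intensity basis.
vacuum pump: 88 − 20·log₁₀(20.9/1.8) = 88 − 21.30 = 66.70 dB SPL.
ultrasonic cleaner: 75 − 20·log₁₀(24.7/1.8) = 75 − 22.75 = 52.25 dB SPL.
forklift: 81 − 20·log₁₀(21.5/1.8) = 81 − 21.54 = 59.46 dB SPL.
Σ 10^(L/10) = 5.730e+06 → L_total = 10·log₁₀(5.730e+06) = 67.58 dB SPL.

67.6 dB SPL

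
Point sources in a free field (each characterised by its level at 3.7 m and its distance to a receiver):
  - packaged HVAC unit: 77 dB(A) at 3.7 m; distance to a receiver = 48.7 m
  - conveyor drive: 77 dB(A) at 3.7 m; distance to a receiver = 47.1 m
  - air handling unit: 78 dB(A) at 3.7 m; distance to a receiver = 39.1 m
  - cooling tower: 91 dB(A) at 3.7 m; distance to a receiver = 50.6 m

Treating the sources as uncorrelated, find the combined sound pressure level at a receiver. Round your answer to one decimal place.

69.0 dB(A)

Apply inverse-square spreading to bring every level to the receiver, then sum 10^(L/10).
packaged HVAC unit: 77 − 20·log₁₀(48.7/3.7) = 77 − 22.39 = 54.61 dB(A).
conveyor drive: 77 − 20·log₁₀(47.1/3.7) = 77 − 22.10 = 54.90 dB(A).
air handling unit: 78 − 20·log₁₀(39.1/3.7) = 78 − 20.48 = 57.52 dB(A).
cooling tower: 91 − 20·log₁₀(50.6/3.7) = 91 − 22.72 = 68.28 dB(A).
Σ 10^(L/10) = 7.895e+06 → L_total = 10·log₁₀(7.895e+06) = 68.97 dB(A).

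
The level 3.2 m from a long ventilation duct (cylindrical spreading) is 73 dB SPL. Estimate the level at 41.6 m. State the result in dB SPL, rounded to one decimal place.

61.9 dB SPL

For a line source, L₂ = L₁ − 10·log₁₀(r₂/r₁).
L₂ = 73 − 10·log₁₀(41.6/3.2) = 73 − 11.139 = 61.86 dB SPL.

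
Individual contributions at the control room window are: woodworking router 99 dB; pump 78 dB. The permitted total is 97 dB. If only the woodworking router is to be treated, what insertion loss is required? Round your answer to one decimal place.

2.1 dB

The untreated sources together contribute 10^(78/10) = 6.310e+07, i.e. 78.00 dB.
The limit corresponds to 10^(97/10) = 5.012e+09; subtracting the fixed part leaves 4.949e+09 for the woodworking router, i.e. 96.94 dB.
Required insertion loss = 99 − 96.94 = 2.06 dB.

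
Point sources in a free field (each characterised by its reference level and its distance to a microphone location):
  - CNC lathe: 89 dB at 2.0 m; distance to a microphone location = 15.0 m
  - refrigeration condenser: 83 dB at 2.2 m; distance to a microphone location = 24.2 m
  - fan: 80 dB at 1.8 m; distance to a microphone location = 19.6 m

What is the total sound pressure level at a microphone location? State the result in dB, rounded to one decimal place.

72.2 dB

Apply inverse-square spreading to bring every level to the receiver, then sum 10^(L/10).
CNC lathe: 89 − 20·log₁₀(15.0/2.0) = 89 − 17.50 = 71.50 dB.
refrigeration condenser: 83 − 20·log₁₀(24.2/2.2) = 83 − 20.83 = 62.17 dB.
fan: 80 − 20·log₁₀(19.6/1.8) = 80 − 20.74 = 59.26 dB.
Σ 10^(L/10) = 1.661e+07 → L_total = 10·log₁₀(1.661e+07) = 72.20 dB.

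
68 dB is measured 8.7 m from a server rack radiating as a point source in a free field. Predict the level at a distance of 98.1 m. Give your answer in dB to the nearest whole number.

47 dB

Spherical spreading from a point source gives a 20·log₁₀(r₂/r₁) drop.
L₂ = 68 − 20·log₁₀(98.1/8.7) = 68 − 21.043 = 46.96 dB.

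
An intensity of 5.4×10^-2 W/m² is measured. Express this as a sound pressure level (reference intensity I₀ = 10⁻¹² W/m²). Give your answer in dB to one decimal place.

107.3 dB

L = 10·log₁₀(I/I₀) = 10·log₁₀(5.4×10^-2/10⁻¹²) = 10·log₁₀(5.4×10^10).
L = 10·(0.7324 + 10) = 107.32 dB.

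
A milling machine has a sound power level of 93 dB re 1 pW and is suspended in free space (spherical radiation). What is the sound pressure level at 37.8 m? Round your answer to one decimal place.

50.5 dB

L_p = L_w − 10·log₁₀(4π·r²) with r = 37.8 m.
4π·r² = 1.796e+04 m², 10·log₁₀ of that is 42.542 dB.
L_p = 93 − 42.542 = 50.46 dB.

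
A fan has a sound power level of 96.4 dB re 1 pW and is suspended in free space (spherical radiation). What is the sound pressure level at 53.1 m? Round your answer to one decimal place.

50.9 dB

L_p = L_w − 10·log₁₀(4π·r²) with r = 53.1 m.
4π·r² = 3.543e+04 m², 10·log₁₀ of that is 45.494 dB.
L_p = 96.4 − 45.494 = 50.91 dB.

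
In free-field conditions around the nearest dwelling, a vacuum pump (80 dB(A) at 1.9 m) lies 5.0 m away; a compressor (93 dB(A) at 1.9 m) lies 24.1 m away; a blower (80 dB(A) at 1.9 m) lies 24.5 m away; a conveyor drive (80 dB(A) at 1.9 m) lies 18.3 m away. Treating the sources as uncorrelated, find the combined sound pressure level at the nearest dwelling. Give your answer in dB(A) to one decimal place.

74.6 dB(A)

First find each source's level at the receiver (point-source: −20·log₁₀(r/r_ref)), then combine on an intensity basis.
vacuum pump: 80 − 20·log₁₀(5.0/1.9) = 80 − 8.40 = 71.60 dB(A).
compressor: 93 − 20·log₁₀(24.1/1.9) = 93 − 22.07 = 70.93 dB(A).
blower: 80 − 20·log₁₀(24.5/1.9) = 80 − 22.21 = 57.79 dB(A).
conveyor drive: 80 − 20·log₁₀(18.3/1.9) = 80 − 19.67 = 60.33 dB(A).
Σ 10^(L/10) = 2.852e+07 → L_total = 10·log₁₀(2.852e+07) = 74.55 dB(A).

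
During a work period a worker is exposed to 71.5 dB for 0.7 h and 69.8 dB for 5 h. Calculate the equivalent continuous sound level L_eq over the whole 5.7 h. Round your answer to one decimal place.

70.0 dB

L_eq = 10·log₁₀[(1/T)·Σ tᵢ·10^(Lᵢ/10)] with T = 5.7 h.
Σ tᵢ·10^(Lᵢ/10) = 0.7·10^(71.5/10) + 5·10^(69.8/10) = 5.764e+07.
L_eq = 10·log₁₀(5.764e+07/5.7) = 70.05 dB.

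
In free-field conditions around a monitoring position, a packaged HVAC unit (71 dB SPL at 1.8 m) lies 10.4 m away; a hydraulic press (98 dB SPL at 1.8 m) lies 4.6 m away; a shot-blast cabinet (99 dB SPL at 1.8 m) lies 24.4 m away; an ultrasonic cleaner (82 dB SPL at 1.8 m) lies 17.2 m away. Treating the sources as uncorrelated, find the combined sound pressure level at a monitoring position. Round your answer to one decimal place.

90.0 dB SPL

First find each source's level at the receiver (point-source: −20·log₁₀(r/r_ref)), then combine on an intensity basis.
packaged HVAC unit: 71 − 20·log₁₀(10.4/1.8) = 71 − 15.24 = 55.76 dB SPL.
hydraulic press: 98 − 20·log₁₀(4.6/1.8) = 98 − 8.15 = 89.85 dB SPL.
shot-blast cabinet: 99 − 20·log₁₀(24.4/1.8) = 99 − 22.64 = 76.36 dB SPL.
ultrasonic cleaner: 82 − 20·log₁₀(17.2/1.8) = 82 − 19.61 = 62.39 dB SPL.
Σ 10^(L/10) = 1.011e+09 → L_total = 10·log₁₀(1.011e+09) = 90.05 dB SPL.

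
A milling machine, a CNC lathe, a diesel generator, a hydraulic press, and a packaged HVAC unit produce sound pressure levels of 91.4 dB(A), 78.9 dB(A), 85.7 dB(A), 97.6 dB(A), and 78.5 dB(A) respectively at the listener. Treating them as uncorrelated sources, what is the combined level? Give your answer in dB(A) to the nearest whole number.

99 dB(A)

For uncorrelated sources the intensities add, so convert each level to linear form, sum, and take 10·log₁₀ of the total.
Σ 10^(L/10) = 10^(91.4/10) + 10^(78.9/10) + 10^(85.7/10) + 10^(97.6/10) + 10^(78.5/10) = 7.655e+09.
L_total = 10·log₁₀(7.655e+09) = 98.84 dB(A).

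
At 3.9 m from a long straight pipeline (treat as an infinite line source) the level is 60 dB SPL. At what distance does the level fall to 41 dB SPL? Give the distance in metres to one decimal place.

The 19.0 dB drop corresponds to a distance ratio of 10^(19.0/10) for a line source.
r₂ = 3.9·10^((60−41)/10) = 3.9·10^(19.0/10) = 309.79 m.

309.8 m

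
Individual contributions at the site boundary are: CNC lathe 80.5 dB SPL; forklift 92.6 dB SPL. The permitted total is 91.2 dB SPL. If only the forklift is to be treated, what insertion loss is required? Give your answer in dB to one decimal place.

Everything except the forklift sums to 10^(80.5/10) = 1.122e+08 in linear terms, 80.50 dB SPL.
To meet 91.2 dB SPL overall, the treated forklift may contribute at most 10^(91.2/10) − 1.122e+08 = 1.206e+09, i.e. 90.81 dB SPL.
Required insertion loss = 92.6 − 90.81 = 1.79 dB.

1.8 dB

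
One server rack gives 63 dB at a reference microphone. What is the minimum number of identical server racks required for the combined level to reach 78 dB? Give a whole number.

32

Need L₁ + 10·log₁₀ N ≥ 78, i.e. log₁₀ N ≥ 1.50.
N ≥ 10^(15.0/10) = 31.623, so N = 32.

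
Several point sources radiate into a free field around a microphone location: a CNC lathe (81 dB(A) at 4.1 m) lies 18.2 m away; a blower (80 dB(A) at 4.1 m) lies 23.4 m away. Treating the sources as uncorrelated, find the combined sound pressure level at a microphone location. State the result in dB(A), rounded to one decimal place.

First find each source's level at the receiver (point-source: −20·log₁₀(r/r_ref)), then combine on an intensity basis.
CNC lathe: 81 − 20·log₁₀(18.2/4.1) = 81 − 12.95 = 68.05 dB(A).
blower: 80 − 20·log₁₀(23.4/4.1) = 80 − 15.13 = 64.87 dB(A).
Σ 10^(L/10) = 9.459e+06 → L_total = 10·log₁₀(9.459e+06) = 69.76 dB(A).

69.8 dB(A)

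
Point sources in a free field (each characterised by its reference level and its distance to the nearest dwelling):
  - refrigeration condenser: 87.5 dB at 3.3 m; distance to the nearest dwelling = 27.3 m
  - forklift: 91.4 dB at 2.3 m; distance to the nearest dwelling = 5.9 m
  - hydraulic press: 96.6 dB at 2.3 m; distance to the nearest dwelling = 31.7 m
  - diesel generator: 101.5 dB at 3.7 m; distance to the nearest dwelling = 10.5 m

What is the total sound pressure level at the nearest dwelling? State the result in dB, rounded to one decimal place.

93.0 dB

First find each source's level at the receiver (point-source: −20·log₁₀(r/r_ref)), then combine on an intensity basis.
refrigeration condenser: 87.5 − 20·log₁₀(27.3/3.3) = 87.5 − 18.35 = 69.15 dB.
forklift: 91.4 − 20·log₁₀(5.9/2.3) = 91.4 − 8.18 = 83.22 dB.
hydraulic press: 96.6 − 20·log₁₀(31.7/2.3) = 96.6 − 22.79 = 73.81 dB.
diesel generator: 101.5 − 20·log₁₀(10.5/3.7) = 101.5 − 9.06 = 92.44 dB.
Σ 10^(L/10) = 1.996e+09 → L_total = 10·log₁₀(1.996e+09) = 93.00 dB.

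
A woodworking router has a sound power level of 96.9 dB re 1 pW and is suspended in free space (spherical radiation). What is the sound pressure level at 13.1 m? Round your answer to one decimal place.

The power spreads over a sphere of area 4π·r², so L_p = L_w − 10·log₁₀(4π·r²).
4π·r² = 2157 m², 10·log₁₀ of that is 33.338 dB.
L_p = 96.9 − 33.338 = 63.56 dB.

63.6 dB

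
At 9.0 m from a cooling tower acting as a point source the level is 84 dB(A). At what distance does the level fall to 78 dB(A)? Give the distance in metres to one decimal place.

For a point source L₁ − L₂ = 20·log₁₀(r₂/r₁), so r₂ = r₁·10^((L₁−L₂)/20).
r₂ = 9.0·10^((84−78)/20) = 9.0·10^(6.0/20) = 17.96 m.

18.0 m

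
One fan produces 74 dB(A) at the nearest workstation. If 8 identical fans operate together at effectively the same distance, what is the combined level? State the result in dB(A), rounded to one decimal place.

83.0 dB(A)

With 8 equal, uncorrelated contributions the intensity is 8× that of one unit, giving a rise of 10·log₁₀ 8.
L_total = 74 + 10·log₁₀(8) = 74 + 9.031 = 83.03 dB(A).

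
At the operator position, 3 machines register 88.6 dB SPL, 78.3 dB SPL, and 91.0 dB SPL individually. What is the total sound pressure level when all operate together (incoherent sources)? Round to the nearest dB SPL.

Incoherent sources combine by intensity addition: L_total = 10·log₁₀(Σ 10^(L_i/10)).
Σ 10^(L/10) = 10^(88.6/10) + 10^(78.3/10) + 10^(91.0/10) = 2.051e+09.
L_total = 10·log₁₀(2.051e+09) = 93.12 dB SPL.

93 dB SPL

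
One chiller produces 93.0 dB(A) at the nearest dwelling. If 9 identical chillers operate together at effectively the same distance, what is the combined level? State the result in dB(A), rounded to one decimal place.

With 9 equal, uncorrelated contributions the intensity is 9× that of one unit, giving a rise of 10·log₁₀ 9.
L_total = 93.0 + 10·log₁₀(9) = 93.0 + 9.542 = 102.54 dB(A).

102.5 dB(A)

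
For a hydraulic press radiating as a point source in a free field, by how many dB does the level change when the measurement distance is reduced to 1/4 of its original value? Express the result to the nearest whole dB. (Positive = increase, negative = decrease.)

Point-source spreading: ΔL = −20·log₁₀(r₂/r₁).
ΔL = −20·log₁₀(0.25) = +12.04 dB.

+12 dB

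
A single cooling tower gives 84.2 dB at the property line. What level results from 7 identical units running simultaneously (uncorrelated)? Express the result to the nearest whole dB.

L_total = L₁ + 10·log₁₀ N for N identical incoherent sources.
L_total = 84.2 + 10·log₁₀(7) = 84.2 + 8.451 = 92.65 dB.

93 dB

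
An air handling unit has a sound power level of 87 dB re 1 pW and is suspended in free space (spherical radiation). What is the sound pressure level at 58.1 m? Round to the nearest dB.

41 dB

The power spreads over a sphere of area 4π·r², so L_p = L_w − 10·log₁₀(4π·r²).
4π·r² = 4.242e+04 m², 10·log₁₀ of that is 46.276 dB.
L_p = 87 − 46.276 = 40.72 dB.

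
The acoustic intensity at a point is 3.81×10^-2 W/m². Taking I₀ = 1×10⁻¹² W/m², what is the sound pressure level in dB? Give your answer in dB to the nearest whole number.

106 dB

Dividing by I₀ shifts the exponent by 12: I/I₀ = 3.81×10^10.
L = 10·(0.5809 + 10) = 105.81 dB.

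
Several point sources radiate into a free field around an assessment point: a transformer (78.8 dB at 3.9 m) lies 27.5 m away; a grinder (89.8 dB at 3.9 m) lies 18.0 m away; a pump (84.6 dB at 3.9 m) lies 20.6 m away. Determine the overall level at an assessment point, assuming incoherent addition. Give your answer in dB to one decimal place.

77.5 dB

First find each source's level at the receiver (point-source: −20·log₁₀(r/r_ref)), then combine on an intensity basis.
transformer: 78.8 − 20·log₁₀(27.5/3.9) = 78.8 − 16.97 = 61.83 dB.
grinder: 89.8 − 20·log₁₀(18.0/3.9) = 89.8 − 13.28 = 76.52 dB.
pump: 84.6 − 20·log₁₀(20.6/3.9) = 84.6 − 14.46 = 70.14 dB.
Σ 10^(L/10) = 5.669e+07 → L_total = 10·log₁₀(5.669e+07) = 77.54 dB.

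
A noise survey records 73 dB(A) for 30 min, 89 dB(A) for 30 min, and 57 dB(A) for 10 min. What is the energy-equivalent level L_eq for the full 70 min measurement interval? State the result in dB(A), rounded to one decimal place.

85.4 dB(A)

L_eq = 10·log₁₀[(1/T)·Σ tᵢ·10^(Lᵢ/10)] with T = 70 min.
Σ tᵢ·10^(Lᵢ/10) = 30·10^(73/10) + 30·10^(89/10) + 10·10^(57/10) = 2.443e+10.
L_eq = 10·log₁₀(2.443e+10/70) = 85.43 dB(A).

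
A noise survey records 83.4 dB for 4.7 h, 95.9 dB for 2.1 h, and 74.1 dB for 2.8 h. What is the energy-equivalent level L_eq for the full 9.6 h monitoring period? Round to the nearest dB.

90 dB

L_eq = 10·log₁₀[(1/T)·Σ tᵢ·10^(Lᵢ/10)] with T = 9.6 h.
Σ tᵢ·10^(Lᵢ/10) = 4.7·10^(83.4/10) + 2.1·10^(95.9/10) + 2.8·10^(74.1/10) = 9.270e+09.
L_eq = 10·log₁₀(9.270e+09/9.6) = 89.85 dB.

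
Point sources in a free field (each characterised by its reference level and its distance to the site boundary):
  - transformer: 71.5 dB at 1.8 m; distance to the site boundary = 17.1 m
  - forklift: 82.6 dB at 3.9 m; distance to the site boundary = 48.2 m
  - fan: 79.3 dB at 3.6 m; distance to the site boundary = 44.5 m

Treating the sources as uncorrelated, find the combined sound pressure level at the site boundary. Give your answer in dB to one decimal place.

First find each source's level at the receiver (point-source: −20·log₁₀(r/r_ref)), then combine on an intensity basis.
transformer: 71.5 − 20·log₁₀(17.1/1.8) = 71.5 − 19.55 = 51.95 dB.
forklift: 82.6 − 20·log₁₀(48.2/3.9) = 82.6 − 21.84 = 60.76 dB.
fan: 79.3 − 20·log₁₀(44.5/3.6) = 79.3 − 21.84 = 57.46 dB.
Σ 10^(L/10) = 1.905e+06 → L_total = 10·log₁₀(1.905e+06) = 62.80 dB.

62.8 dB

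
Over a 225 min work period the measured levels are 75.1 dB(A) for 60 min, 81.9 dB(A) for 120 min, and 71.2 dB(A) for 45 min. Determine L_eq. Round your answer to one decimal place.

The energy average is taken in the linear domain: L_eq = 10·log₁₀[(Σ tᵢ·10^(Lᵢ/10))/T], T = 225 min.
Σ tᵢ·10^(Lᵢ/10) = 60·10^(75.1/10) + 120·10^(81.9/10) + 45·10^(71.2/10) = 2.112e+10.
L_eq = 10·log₁₀(2.112e+10/225) = 79.73 dB(A).

79.7 dB(A)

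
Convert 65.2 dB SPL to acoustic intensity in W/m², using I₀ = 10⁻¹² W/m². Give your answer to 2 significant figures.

3.3e-06 W/m²

I = I₀·10^(L/10) = 10⁻¹² × 10^(65.2/10) = 10^(-5.480).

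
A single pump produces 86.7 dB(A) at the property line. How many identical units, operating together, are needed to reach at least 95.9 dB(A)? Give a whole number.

Need L₁ + 10·log₁₀ N ≥ 95.9, i.e. log₁₀ N ≥ 0.92.
N ≥ 10^(9.2/10) = 8.318, so N = 9.

9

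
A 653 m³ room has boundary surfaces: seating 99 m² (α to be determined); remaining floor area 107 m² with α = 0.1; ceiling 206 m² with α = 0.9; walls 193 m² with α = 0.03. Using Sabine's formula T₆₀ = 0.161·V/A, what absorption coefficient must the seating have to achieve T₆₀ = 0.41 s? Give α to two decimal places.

From T₆₀ = 0.161·V/A, the target T₆₀ = 0.41 s needs A = 0.161·653/0.41 = 256.42 m².
Absorption from the other surfaces = 107·0.1 + 206·0.9 + 193·0.03 = 201.89 m², so the seating must supply 54.53 m² over 99 m².
α = 54.53/99 = 0.551.

0.55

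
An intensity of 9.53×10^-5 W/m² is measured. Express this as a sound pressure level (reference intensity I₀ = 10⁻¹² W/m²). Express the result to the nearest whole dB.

80 dB

Dividing by I₀ shifts the exponent by 12: I/I₀ = 9.53×10^7.
L = 10·(0.9791 + 7) = 79.79 dB.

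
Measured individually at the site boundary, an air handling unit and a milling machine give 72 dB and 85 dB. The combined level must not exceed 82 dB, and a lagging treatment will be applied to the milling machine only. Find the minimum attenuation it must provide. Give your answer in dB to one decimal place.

Everything except the milling machine sums to 10^(72/10) = 1.585e+07 in linear terms, 72.00 dB.
The limit corresponds to 10^(82/10) = 1.585e+08; subtracting the fixed part leaves 1.426e+08 for the milling machine, i.e. 81.54 dB.
Required insertion loss = 85 − 81.54 = 3.46 dB.

3.5 dB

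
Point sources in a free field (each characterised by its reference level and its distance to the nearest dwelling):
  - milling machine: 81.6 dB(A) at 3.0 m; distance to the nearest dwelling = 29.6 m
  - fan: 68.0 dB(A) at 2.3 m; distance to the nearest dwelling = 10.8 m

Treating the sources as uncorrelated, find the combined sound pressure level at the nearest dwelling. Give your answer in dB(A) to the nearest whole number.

62 dB(A)

Apply inverse-square spreading to bring every level to the receiver, then sum 10^(L/10).
milling machine: 81.6 − 20·log₁₀(29.6/3.0) = 81.6 − 19.88 = 61.72 dB(A).
fan: 68.0 − 20·log₁₀(10.8/2.3) = 68.0 − 13.43 = 54.57 dB(A).
Σ 10^(L/10) = 1.771e+06 → L_total = 10·log₁₀(1.771e+06) = 62.48 dB(A).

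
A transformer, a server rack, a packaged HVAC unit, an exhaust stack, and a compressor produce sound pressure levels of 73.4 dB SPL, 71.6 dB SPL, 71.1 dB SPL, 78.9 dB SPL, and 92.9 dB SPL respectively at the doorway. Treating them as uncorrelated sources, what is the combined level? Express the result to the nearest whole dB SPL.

Incoherent sources combine by intensity addition: L_total = 10·log₁₀(Σ 10^(L_i/10)).
Σ 10^(L/10) = 10^(73.4/10) + 10^(71.6/10) + 10^(71.1/10) + 10^(78.9/10) + 10^(92.9/10) = 2.077e+09.
L_total = 10·log₁₀(2.077e+09) = 93.17 dB SPL.

93 dB SPL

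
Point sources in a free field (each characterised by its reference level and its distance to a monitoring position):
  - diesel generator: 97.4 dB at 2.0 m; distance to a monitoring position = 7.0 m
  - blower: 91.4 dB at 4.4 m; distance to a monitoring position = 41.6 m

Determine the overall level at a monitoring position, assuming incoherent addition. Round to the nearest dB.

Apply inverse-square spreading to bring every level to the receiver, then sum 10^(L/10).
diesel generator: 97.4 − 20·log₁₀(7.0/2.0) = 97.4 − 10.88 = 86.52 dB.
blower: 91.4 − 20·log₁₀(41.6/4.4) = 91.4 − 19.51 = 71.89 dB.
Σ 10^(L/10) = 4.640e+08 → L_total = 10·log₁₀(4.640e+08) = 86.67 dB.

87 dB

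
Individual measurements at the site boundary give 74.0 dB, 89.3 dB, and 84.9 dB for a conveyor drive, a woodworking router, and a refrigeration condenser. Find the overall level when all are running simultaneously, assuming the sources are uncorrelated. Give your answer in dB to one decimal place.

90.7 dB

For uncorrelated sources the intensities add, so convert each level to linear form, sum, and take 10·log₁₀ of the total.
Σ 10^(L/10) = 10^(74.0/10) + 10^(89.3/10) + 10^(84.9/10) = 1.185e+09.
L_total = 10·log₁₀(1.185e+09) = 90.74 dB.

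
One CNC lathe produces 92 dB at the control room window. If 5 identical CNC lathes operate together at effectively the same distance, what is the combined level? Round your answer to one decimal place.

99.0 dB

N identical incoherent sources raise the level by 10·log₁₀ N.
L_total = 92 + 10·log₁₀(5) = 92 + 6.990 = 98.99 dB.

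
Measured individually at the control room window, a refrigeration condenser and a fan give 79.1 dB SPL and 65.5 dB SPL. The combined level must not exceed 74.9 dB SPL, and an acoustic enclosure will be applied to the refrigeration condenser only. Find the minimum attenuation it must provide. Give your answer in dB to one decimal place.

The untreated sources together contribute 10^(65.5/10) = 3.548e+06, i.e. 65.50 dB SPL.
The limit corresponds to 10^(74.9/10) = 3.090e+07; subtracting the fixed part leaves 2.735e+07 for the refrigeration condenser, i.e. 74.37 dB SPL.
So the refrigeration condenser must be reduced from 79.1 to 74.37 dB SPL: IL = 4.73 dB.

4.7 dB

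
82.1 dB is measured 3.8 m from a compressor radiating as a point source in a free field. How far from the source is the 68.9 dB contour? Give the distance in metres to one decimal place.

17.4 m

The 13.2 dB drop corresponds to a distance ratio of 10^(13.2/20) for a point source.
r₂ = 3.8·10^((82.1−68.9)/20) = 3.8·10^(13.2/20) = 17.37 m.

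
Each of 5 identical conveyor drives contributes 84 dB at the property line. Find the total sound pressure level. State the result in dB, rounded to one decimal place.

91.0 dB

N identical incoherent sources raise the level by 10·log₁₀ N.
L_total = 84 + 10·log₁₀(5) = 84 + 6.990 = 90.99 dB.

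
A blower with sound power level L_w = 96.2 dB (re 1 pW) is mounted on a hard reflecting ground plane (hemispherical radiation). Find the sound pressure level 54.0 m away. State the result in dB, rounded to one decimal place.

53.6 dB

The power spreads over a hemisphere of area 2π·r², so L_p = L_w − 10·log₁₀(2π·r²).
2π·r² = 1.832e+04 m², 10·log₁₀ of that is 42.630 dB.
L_p = 96.2 − 42.630 = 53.57 dB.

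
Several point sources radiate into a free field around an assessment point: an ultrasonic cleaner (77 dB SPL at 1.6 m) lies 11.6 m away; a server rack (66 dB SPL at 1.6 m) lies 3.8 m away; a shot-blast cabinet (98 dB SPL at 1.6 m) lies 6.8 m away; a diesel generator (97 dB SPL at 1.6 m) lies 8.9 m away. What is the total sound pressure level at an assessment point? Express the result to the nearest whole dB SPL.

87 dB SPL

First find each source's level at the receiver (point-source: −20·log₁₀(r/r_ref)), then combine on an intensity basis.
ultrasonic cleaner: 77 − 20·log₁₀(11.6/1.6) = 77 − 17.21 = 59.79 dB SPL.
server rack: 66 − 20·log₁₀(3.8/1.6) = 66 − 7.51 = 58.49 dB SPL.
shot-blast cabinet: 98 − 20·log₁₀(6.8/1.6) = 98 − 12.57 = 85.43 dB SPL.
diesel generator: 97 − 20·log₁₀(8.9/1.6) = 97 − 14.91 = 82.09 dB SPL.
Σ 10^(L/10) = 5.130e+08 → L_total = 10·log₁₀(5.130e+08) = 87.10 dB SPL.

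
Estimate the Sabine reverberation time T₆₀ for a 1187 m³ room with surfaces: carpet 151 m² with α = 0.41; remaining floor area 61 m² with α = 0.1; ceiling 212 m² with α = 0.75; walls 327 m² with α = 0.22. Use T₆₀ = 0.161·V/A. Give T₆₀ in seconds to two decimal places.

0.64 s

Total absorption A = 151·0.41 + 61·0.1 + 212·0.75 + 327·0.22 = 298.95 m² sabins.
T₆₀ = 0.161·V/A = 0.161·1187/298.95 = 0.639 s.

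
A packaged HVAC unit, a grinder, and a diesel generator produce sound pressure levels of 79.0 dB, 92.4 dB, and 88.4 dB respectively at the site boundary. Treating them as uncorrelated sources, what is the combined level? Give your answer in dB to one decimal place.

For uncorrelated sources the intensities add, so convert each level to linear form, sum, and take 10·log₁₀ of the total.
Σ 10^(L/10) = 10^(79.0/10) + 10^(92.4/10) + 10^(88.4/10) = 2.509e+09.
L_total = 10·log₁₀(2.509e+09) = 94.00 dB.

94.0 dB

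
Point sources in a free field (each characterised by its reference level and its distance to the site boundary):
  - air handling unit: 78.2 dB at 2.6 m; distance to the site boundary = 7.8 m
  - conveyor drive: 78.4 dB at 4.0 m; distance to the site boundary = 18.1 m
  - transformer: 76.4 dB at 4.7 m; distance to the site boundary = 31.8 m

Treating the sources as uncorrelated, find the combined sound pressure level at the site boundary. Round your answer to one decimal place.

70.7 dB

First find each source's level at the receiver (point-source: −20·log₁₀(r/r_ref)), then combine on an intensity basis.
air handling unit: 78.2 − 20·log₁₀(7.8/2.6) = 78.2 − 9.54 = 68.66 dB.
conveyor drive: 78.4 − 20·log₁₀(18.1/4.0) = 78.4 − 13.11 = 65.29 dB.
transformer: 76.4 − 20·log₁₀(31.8/4.7) = 76.4 − 16.61 = 59.79 dB.
Σ 10^(L/10) = 1.167e+07 → L_total = 10·log₁₀(1.167e+07) = 70.67 dB.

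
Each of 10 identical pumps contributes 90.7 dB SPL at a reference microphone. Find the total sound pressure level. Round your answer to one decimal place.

100.7 dB SPL

L_total = L₁ + 10·log₁₀ N for N identical incoherent sources.
L_total = 90.7 + 10·log₁₀(10) = 90.7 + 10.000 = 100.70 dB SPL.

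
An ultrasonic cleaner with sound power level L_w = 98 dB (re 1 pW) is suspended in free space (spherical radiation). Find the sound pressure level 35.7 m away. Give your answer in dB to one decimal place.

56.0 dB

L_p = L_w − 10·log₁₀(4π·r²) with r = 35.7 m.
4π·r² = 1.602e+04 m², 10·log₁₀ of that is 42.045 dB.
L_p = 98 − 42.045 = 55.95 dB.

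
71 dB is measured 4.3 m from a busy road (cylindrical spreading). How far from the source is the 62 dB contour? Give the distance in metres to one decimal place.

Line-source spreading drops the level by 10·log₁₀(r₂/r₁); inverting, r₂/r₁ = 10^(ΔL/10).
r₂ = 4.3·10^((71−62)/10) = 4.3·10^(9.0/10) = 34.16 m.

34.2 m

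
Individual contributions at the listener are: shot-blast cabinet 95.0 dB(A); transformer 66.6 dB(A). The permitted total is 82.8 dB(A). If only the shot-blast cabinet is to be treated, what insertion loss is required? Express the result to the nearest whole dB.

The untreated sources together contribute 10^(66.6/10) = 4.571e+06, i.e. 66.60 dB(A).
The limit corresponds to 10^(82.8/10) = 1.905e+08; subtracting the fixed part leaves 1.860e+08 for the shot-blast cabinet, i.e. 82.69 dB(A).
So the shot-blast cabinet must be reduced from 95.0 to 82.69 dB(A): IL = 12.31 dB.

12 dB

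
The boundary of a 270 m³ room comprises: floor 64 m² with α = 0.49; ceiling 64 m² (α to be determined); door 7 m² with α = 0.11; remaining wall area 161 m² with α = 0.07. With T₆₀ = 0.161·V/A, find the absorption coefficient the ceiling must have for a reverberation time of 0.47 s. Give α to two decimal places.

0.77

Required total absorption A = 0.161·270/0.47 = 92.49 m².
Absorption from the other surfaces = 64·0.49 + 7·0.11 + 161·0.07 = 43.40 m², so the ceiling must supply 49.09 m² over 64 m².
α = 49.09/64 = 0.767.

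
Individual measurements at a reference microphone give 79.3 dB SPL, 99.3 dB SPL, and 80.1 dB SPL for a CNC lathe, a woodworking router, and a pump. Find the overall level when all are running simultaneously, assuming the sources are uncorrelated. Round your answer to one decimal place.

99.4 dB SPL

For uncorrelated sources the intensities add, so convert each level to linear form, sum, and take 10·log₁₀ of the total.
Σ 10^(L/10) = 10^(79.3/10) + 10^(99.3/10) + 10^(80.1/10) = 8.699e+09.
L_total = 10·log₁₀(8.699e+09) = 99.39 dB SPL.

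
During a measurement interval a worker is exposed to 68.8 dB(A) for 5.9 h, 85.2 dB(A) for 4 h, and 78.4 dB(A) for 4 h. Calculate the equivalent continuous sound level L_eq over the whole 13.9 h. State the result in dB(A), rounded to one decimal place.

80.7 dB(A)

The energy average is taken in the linear domain: L_eq = 10·log₁₀[(Σ tᵢ·10^(Lᵢ/10))/T], T = 13.9 h.
Σ tᵢ·10^(Lᵢ/10) = 5.9·10^(68.8/10) + 4·10^(85.2/10) + 4·10^(78.4/10) = 1.646e+09.
L_eq = 10·log₁₀(1.646e+09/13.9) = 80.73 dB(A).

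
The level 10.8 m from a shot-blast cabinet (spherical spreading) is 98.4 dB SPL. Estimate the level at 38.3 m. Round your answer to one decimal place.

For a point source, L₂ = L₁ − 20·log₁₀(r₂/r₁).
L₂ = 98.4 − 20·log₁₀(38.3/10.8) = 98.4 − 10.996 = 87.40 dB SPL.

87.4 dB SPL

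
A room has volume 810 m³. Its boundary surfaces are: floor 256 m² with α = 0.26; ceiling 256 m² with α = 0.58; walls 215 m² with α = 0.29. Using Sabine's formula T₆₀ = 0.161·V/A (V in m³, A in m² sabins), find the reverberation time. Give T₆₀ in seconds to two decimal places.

0.47 s

Total absorption A = 256·0.26 + 256·0.58 + 215·0.29 = 277.39 m² sabins.
T₆₀ = 0.161·V/A = 0.161·810/277.39 = 0.470 s.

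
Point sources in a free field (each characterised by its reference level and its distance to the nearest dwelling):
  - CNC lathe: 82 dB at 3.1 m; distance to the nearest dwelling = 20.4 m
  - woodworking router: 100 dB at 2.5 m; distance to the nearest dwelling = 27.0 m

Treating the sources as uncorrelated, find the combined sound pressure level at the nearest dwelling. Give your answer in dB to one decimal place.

Apply inverse-square spreading to bring every level to the receiver, then sum 10^(L/10).
CNC lathe: 82 − 20·log₁₀(20.4/3.1) = 82 − 16.37 = 65.63 dB.
woodworking router: 100 − 20·log₁₀(27.0/2.5) = 100 − 20.67 = 79.33 dB.
Σ 10^(L/10) = 8.939e+07 → L_total = 10·log₁₀(8.939e+07) = 79.51 dB.

79.5 dB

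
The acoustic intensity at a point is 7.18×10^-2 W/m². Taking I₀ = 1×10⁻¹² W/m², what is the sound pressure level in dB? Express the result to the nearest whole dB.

109 dB

I/I₀ = 7.18×10^-2/10⁻¹² = 7.18×10^10, and L = 10·log₁₀(I/I₀).
L = 10·(0.8561 + 10) = 108.56 dB.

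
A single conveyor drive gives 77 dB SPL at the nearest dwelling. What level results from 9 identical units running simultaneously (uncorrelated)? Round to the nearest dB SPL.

87 dB SPL

N identical incoherent sources raise the level by 10·log₁₀ N.
L_total = 77 + 10·log₁₀(9) = 77 + 9.542 = 86.54 dB SPL.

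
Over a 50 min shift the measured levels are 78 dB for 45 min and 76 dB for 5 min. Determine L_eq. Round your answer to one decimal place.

L_eq = 10·log₁₀[(1/T)·Σ tᵢ·10^(Lᵢ/10)] with T = 50 min.
Σ tᵢ·10^(Lᵢ/10) = 45·10^(78/10) + 5·10^(76/10) = 3.038e+09.
L_eq = 10·log₁₀(3.038e+09/50) = 77.84 dB.

77.8 dB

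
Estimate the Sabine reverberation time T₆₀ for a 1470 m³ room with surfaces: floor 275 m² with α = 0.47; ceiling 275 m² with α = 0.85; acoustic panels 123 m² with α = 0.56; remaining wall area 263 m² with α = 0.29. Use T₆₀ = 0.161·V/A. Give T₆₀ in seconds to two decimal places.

0.47 s

Total absorption A = 275·0.47 + 275·0.85 + 123·0.56 + 263·0.29 = 508.15 m² sabins.
T₆₀ = 0.161·V/A = 0.161·1470/508.15 = 0.466 s.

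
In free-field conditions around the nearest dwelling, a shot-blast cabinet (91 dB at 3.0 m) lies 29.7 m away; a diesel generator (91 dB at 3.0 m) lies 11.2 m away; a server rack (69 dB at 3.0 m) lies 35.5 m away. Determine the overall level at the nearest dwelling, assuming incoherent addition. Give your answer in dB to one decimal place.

Propagate each source to the receiver with L = L_ref − 20·log₁₀(r/r_ref), then add intensities.
shot-blast cabinet: 91 − 20·log₁₀(29.7/3.0) = 91 − 19.91 = 71.09 dB.
diesel generator: 91 − 20·log₁₀(11.2/3.0) = 91 − 11.44 = 79.56 dB.
server rack: 69 − 20·log₁₀(35.5/3.0) = 69 − 21.46 = 47.54 dB.
Σ 10^(L/10) = 1.032e+08 → L_total = 10·log₁₀(1.032e+08) = 80.14 dB.

80.1 dB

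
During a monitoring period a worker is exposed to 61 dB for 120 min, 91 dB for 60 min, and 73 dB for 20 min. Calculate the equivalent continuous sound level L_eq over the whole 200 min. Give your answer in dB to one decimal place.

The energy average is taken in the linear domain: L_eq = 10·log₁₀[(Σ tᵢ·10^(Lᵢ/10))/T], T = 200 min.
Σ tᵢ·10^(Lᵢ/10) = 120·10^(61/10) + 60·10^(91/10) + 20·10^(73/10) = 7.609e+10.
L_eq = 10·log₁₀(7.609e+10/200) = 85.80 dB.

85.8 dB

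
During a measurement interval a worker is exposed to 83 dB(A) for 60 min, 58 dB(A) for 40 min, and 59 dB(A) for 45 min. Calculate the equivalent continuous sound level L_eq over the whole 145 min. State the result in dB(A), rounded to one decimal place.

L_eq = 10·log₁₀[(1/T)·Σ tᵢ·10^(Lᵢ/10)] with T = 145 min.
Σ tᵢ·10^(Lᵢ/10) = 60·10^(83/10) + 40·10^(58/10) + 45·10^(59/10) = 1.203e+10.
L_eq = 10·log₁₀(1.203e+10/145) = 79.19 dB(A).

79.2 dB(A)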